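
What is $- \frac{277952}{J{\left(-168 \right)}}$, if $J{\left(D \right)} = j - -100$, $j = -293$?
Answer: $\frac{277952}{193} \approx 1440.2$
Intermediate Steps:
$J{\left(D \right)} = -193$ ($J{\left(D \right)} = -293 - -100 = -293 + 100 = -193$)
$- \frac{277952}{J{\left(-168 \right)}} = - \frac{277952}{-193} = \left(-277952\right) \left(- \frac{1}{193}\right) = \frac{277952}{193}$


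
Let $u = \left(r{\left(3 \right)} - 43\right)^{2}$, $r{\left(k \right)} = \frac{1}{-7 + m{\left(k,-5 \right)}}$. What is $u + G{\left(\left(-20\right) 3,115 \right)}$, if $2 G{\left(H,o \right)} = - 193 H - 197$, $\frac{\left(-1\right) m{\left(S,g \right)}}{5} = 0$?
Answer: $\frac{740175}{98} \approx 7552.8$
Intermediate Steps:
$m{\left(S,g \right)} = 0$ ($m{\left(S,g \right)} = \left(-5\right) 0 = 0$)
$G{\left(H,o \right)} = - \frac{197}{2} - \frac{193 H}{2}$ ($G{\left(H,o \right)} = \frac{- 193 H - 197}{2} = \frac{-197 - 193 H}{2} = - \frac{197}{2} - \frac{193 H}{2}$)
$r{\left(k \right)} = - \frac{1}{7}$ ($r{\left(k \right)} = \frac{1}{-7 + 0} = \frac{1}{-7} = - \frac{1}{7}$)
$u = \frac{91204}{49}$ ($u = \left(- \frac{1}{7} - 43\right)^{2} = \left(- \frac{302}{7}\right)^{2} = \frac{91204}{49} \approx 1861.3$)
$u + G{\left(\left(-20\right) 3,115 \right)} = \frac{91204}{49} - \left(\frac{197}{2} + \frac{193 \left(\left(-20\right) 3\right)}{2}\right) = \frac{91204}{49} - - \frac{11383}{2} = \frac{91204}{49} + \left(- \frac{197}{2} + 5790\right) = \frac{91204}{49} + \frac{11383}{2} = \frac{740175}{98}$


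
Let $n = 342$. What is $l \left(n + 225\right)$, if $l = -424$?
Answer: $-240408$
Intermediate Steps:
$l \left(n + 225\right) = - 424 \left(342 + 225\right) = \left(-424\right) 567 = -240408$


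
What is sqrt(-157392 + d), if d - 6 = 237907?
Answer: sqrt(80521) ≈ 283.76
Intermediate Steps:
d = 237913 (d = 6 + 237907 = 237913)
sqrt(-157392 + d) = sqrt(-157392 + 237913) = sqrt(80521)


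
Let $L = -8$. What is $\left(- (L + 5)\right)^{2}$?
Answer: $9$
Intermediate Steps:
$\left(- (L + 5)\right)^{2} = \left(- (-8 + 5)\right)^{2} = \left(\left(-1\right) \left(-3\right)\right)^{2} = 3^{2} = 9$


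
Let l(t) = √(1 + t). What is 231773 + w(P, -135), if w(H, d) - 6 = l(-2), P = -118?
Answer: 231779 + I ≈ 2.3178e+5 + 1.0*I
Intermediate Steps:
w(H, d) = 6 + I (w(H, d) = 6 + √(1 - 2) = 6 + √(-1) = 6 + I)
231773 + w(P, -135) = 231773 + (6 + I) = 231779 + I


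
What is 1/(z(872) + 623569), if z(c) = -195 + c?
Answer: 1/624246 ≈ 1.6019e-6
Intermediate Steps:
1/(z(872) + 623569) = 1/((-195 + 872) + 623569) = 1/(677 + 623569) = 1/624246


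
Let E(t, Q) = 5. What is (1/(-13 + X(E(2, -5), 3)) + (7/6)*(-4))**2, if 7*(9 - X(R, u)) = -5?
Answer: 117649/4761 ≈ 24.711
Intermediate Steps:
X(R, u) = 68/7 (X(R, u) = 9 - 1/7*(-5) = 9 + 5/7 = 68/7)
(1/(-13 + X(E(2, -5), 3)) + (7/6)*(-4))**2 = (1/(-13 + 68/7) + (7/6)*(-4))**2 = (1/(-23/7) + (7*(1/6))*(-4))**2 = (-7/23 + (7/6)*(-4))**2 = (-7/23 - 14/3)**2 = (-343/69)**2 = 117649/4761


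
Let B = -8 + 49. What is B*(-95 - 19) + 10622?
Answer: 5948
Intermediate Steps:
B = 41
B*(-95 - 19) + 10622 = 41*(-95 - 19) + 10622 = 41*(-114) + 10622 = -4674 + 10622 = 5948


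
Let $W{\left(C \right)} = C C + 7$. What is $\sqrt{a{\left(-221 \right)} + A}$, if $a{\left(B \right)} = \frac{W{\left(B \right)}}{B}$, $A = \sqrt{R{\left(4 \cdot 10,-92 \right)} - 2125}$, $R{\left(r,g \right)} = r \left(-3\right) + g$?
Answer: $\frac{\sqrt{-10795408 + 48841 i \sqrt{2337}}}{221} \approx 1.6163 + 14.955 i$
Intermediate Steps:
$R{\left(r,g \right)} = g - 3 r$ ($R{\left(r,g \right)} = - 3 r + g = g - 3 r$)
$W{\left(C \right)} = 7 + C^{2}$ ($W{\left(C \right)} = C^{2} + 7 = 7 + C^{2}$)
$A = i \sqrt{2337}$ ($A = \sqrt{\left(-92 - 3 \cdot 4 \cdot 10\right) - 2125} = \sqrt{\left(-92 - 120\right) - 2125} = \sqrt{-212 - 2125} = \sqrt{-2337} = i \sqrt{2337} \approx 48.343 i$)
$a{\left(B \right)} = \frac{7 + B^{2}}{B}$
$\sqrt{a{\left(-221 \right)} + A} = \sqrt{\left(-221 + \frac{7}{-221}\right) + i \sqrt{2337}} = \sqrt{\left(-221 + 7 \left(- \frac{1}{221}\right)\right) + i \sqrt{2337}} = \sqrt{\left(-221 - \frac{7}{221}\right) + i \sqrt{2337}} = \sqrt{- \frac{48848}{221} + i \sqrt{2337}}$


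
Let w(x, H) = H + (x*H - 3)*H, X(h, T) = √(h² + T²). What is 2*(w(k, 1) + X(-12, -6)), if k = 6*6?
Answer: 68 + 12*√5 ≈ 94.833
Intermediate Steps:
k = 36
X(h, T) = √(T² + h²)
w(x, H) = H + H*(-3 + H*x) (w(x, H) = H + (H*x - 3)*H = H + (-3 + H*x)*H = H + H*(-3 + H*x))
2*(w(k, 1) + X(-12, -6)) = 2*(1*(-2 + 1*36) + √((-6)² + (-12)²)) = 2*(1*(-2 + 36) + √(36 + 144)) = 2*(1*34 + √180) = 2*(34 + 6*√5) = 68 + 12*√5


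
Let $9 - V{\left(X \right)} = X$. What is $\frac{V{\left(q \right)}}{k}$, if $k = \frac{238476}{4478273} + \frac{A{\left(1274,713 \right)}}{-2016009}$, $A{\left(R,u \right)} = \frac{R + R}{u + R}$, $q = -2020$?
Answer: $\frac{36398454681367107711}{955278107018704} \approx 38103.0$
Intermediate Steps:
$V{\left(X \right)} = 9 - X$
$A{\left(R,u \right)} = \frac{2 R}{R + u}$
$k = \frac{955278107018704}{17939110242172059}$ ($k = \frac{238476}{4478273} + \frac{2 \cdot 1274 \frac{1}{1274 + 713}}{-2016009} = 238476 \cdot \frac{1}{4478273} + 2 \cdot 1274 \cdot \frac{1}{1987} \left(- \frac{1}{2016009}\right) = \frac{238476}{4478273} + 2 \cdot 1274 \cdot \frac{1}{1987} \left(- \frac{1}{2016009}\right) = \frac{238476}{4478273} + \frac{2548}{1987} \left(- \frac{1}{2016009}\right) = \frac{238476}{4478273} - \frac{2548}{4005809883} = \frac{955278107018704}{17939110242172059} \approx 0.053251$)
$\frac{V{\left(q \right)}}{k} = \frac{9 - -2020}{\frac{955278107018704}{17939110242172059}} = \left(9 + 2020\right) \frac{17939110242172059}{955278107018704} = 2029 \cdot \frac{17939110242172059}{955278107018704} = \frac{36398454681367107711}{955278107018704}$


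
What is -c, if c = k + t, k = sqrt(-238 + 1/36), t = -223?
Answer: 223 - I*sqrt(8567)/6 ≈ 223.0 - 15.426*I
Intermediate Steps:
k = I*sqrt(8567)/6 (k = sqrt(-238 + 1*(1/36)) = sqrt(-238 + 1/36) = sqrt(-8567/36) = I*sqrt(8567)/6 ≈ 15.426*I)
c = -223 + I*sqrt(8567)/6 (c = I*sqrt(8567)/6 - 223 = -223 + I*sqrt(8567)/6 ≈ -223.0 + 15.426*I)
-c = -(-223 + I*sqrt(8567)/6) = 223 - I*sqrt(8567)/6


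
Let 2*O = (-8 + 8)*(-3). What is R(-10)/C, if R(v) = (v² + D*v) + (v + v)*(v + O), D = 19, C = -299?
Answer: -110/299 ≈ -0.36789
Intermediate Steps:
O = 0 (O = ((-8 + 8)*(-3))/2 = (0*(-3))/2 = (½)*0 = 0)
R(v) = 3*v² + 19*v (R(v) = (v² + 19*v) + (v + v)*(v + 0) = (v² + 19*v) + (2*v)*v = (v² + 19*v) + 2*v² = 3*v² + 19*v)
R(-10)/C = -10*(19 + 3*(-10))/(-299) = -10*(19 - 30)*(-1/299) = -10*(-11)*(-1/299) = 110*(-1/299) = -110/299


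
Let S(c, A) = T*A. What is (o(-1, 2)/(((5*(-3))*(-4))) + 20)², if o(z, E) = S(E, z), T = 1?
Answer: 1437601/3600 ≈ 399.33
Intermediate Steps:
S(c, A) = A (S(c, A) = 1*A = A)
o(z, E) = z
(o(-1, 2)/(((5*(-3))*(-4))) + 20)² = (-1/((5*(-3))*(-4)) + 20)² = (-1/((-15*(-4))) + 20)² = (-1/60 + 20)² = (1199/60)² = 1437601/3600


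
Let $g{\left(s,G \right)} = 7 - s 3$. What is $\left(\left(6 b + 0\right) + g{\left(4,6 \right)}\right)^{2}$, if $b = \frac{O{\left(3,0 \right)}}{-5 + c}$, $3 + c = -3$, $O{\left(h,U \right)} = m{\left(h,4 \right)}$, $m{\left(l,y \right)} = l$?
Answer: $\frac{5329}{121} \approx 44.041$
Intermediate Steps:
$O{\left(h,U \right)} = h$
$c = -6$ ($c = -3 - 3 = -6$)
$g{\left(s,G \right)} = 7 - 3 s$
$b = - \frac{3}{11}$ ($b = \frac{1}{-5 - 6} \cdot 3 = \frac{1}{-11} \cdot 3 = \left(- \frac{1}{11}\right) 3 = - \frac{3}{11} \approx -0.27273$)
$\left(\left(6 b + 0\right) + g{\left(4,6 \right)}\right)^{2} = \left(\left(6 \left(- \frac{3}{11}\right) + 0\right) + \left(7 - 12\right)\right)^{2} = \left(\left(- \frac{18}{11} + 0\right) + \left(7 - 12\right)\right)^{2} = \left(- \frac{18}{11} - 5\right)^{2} = \left(- \frac{73}{11}\right)^{2} = \frac{5329}{121}$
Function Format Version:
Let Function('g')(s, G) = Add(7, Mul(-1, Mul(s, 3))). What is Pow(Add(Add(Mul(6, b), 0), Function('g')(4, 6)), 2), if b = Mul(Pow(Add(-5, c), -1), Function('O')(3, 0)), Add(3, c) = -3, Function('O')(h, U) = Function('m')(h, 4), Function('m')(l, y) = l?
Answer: Rational(5329, 121) ≈ 44.041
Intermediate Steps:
Function('O')(h, U) = h
c = -6 (c = Add(-3, -3) = -6)
Function('g')(s, G) = Add(7, Mul(-3, s)) (Function('g')(s, G) = Add(7, Mul(-1, Mul(3, s))) = Add(7, Mul(-3, s)))
b = Rational(-3, 11) (b = Mul(Pow(Add(-5, -6), -1), 3) = Mul(Pow(-11, -1), 3) = Mul(Rational(-1, 11), 3) = Rational(-3, 11) ≈ -0.27273)
Pow(Add(Add(Mul(6, b), 0), Function('g')(4, 6)), 2) = Pow(Add(Add(Mul(6, Rational(-3, 11)), 0), Add(7, Mul(-3, 4))), 2) = Pow(Add(Add(Rational(-18, 11), 0), Add(7, -12)), 2) = Pow(Add(Rational(-18, 11), -5), 2) = Pow(Rational(-73, 11), 2) = Rational(5329, 121)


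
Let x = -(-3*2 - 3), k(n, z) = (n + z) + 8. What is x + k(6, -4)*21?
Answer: 219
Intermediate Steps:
k(n, z) = 8 + n + z
x = 9 (x = -(-6 - 3) = -1*(-9) = 9)
x + k(6, -4)*21 = 9 + (8 + 6 - 4)*21 = 9 + 10*21 = 9 + 210 = 219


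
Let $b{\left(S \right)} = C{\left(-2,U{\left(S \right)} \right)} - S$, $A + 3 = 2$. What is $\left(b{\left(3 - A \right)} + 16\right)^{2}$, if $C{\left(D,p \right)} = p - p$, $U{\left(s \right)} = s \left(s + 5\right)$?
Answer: $144$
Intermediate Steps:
$U{\left(s \right)} = s \left(5 + s\right)$
$A = -1$ ($A = -3 + 2 = -1$)
$C{\left(D,p \right)} = 0$
$b{\left(S \right)} = - S$ ($b{\left(S \right)} = 0 - S = - S$)
$\left(b{\left(3 - A \right)} + 16\right)^{2} = \left(- (3 - -1) + 16\right)^{2} = \left(- (3 + 1) + 16\right)^{2} = \left(\left(-1\right) 4 + 16\right)^{2} = \left(-4 + 16\right)^{2} = 12^{2} = 144$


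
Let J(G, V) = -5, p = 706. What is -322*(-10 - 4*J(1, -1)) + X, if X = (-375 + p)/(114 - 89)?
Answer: -80169/25 ≈ -3206.8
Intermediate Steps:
X = 331/25 (X = (-375 + 706)/(114 - 89) = 331/25 ≈ 13.240)
-322*(-10 - 4*J(1, -1)) + X = -322*(-10 - 4*(-5)) + 331/25 = -322*(-10 + 20) + 331/25 = -322*10 + 331/25 = -3220 + 331/25 = -80169/25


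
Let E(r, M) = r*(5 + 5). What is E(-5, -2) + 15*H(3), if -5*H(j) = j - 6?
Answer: -41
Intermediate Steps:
E(r, M) = 10*r (E(r, M) = r*10 = 10*r)
H(j) = 6/5 - j/5 (H(j) = -(j - 6)/5 = -(-6 + j)/5 = 6/5 - j/5)
E(-5, -2) + 15*H(3) = 10*(-5) + 15*(6/5 - 1/5*3) = -50 + 15*(6/5 - 3/5) = -50 + 15*(3/5) = -50 + 9 = -41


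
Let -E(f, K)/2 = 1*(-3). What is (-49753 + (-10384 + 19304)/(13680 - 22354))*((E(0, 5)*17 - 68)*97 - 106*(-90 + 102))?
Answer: -437176805746/4337 ≈ -1.0080e+8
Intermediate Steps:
E(f, K) = 6 (E(f, K) = -2*(-3) = 6)
(-49753 + (-10384 + 19304)/(13680 - 22354))*((E(0, 5)*17 - 68)*97 - 106*(-90 + 102)) = (-49753 + (-10384 + 19304)/(13680 - 22354))*((6*17 - 68)*97 - 106*(-90 + 102)) = (-49753 + 8920/(-8674))*((102 - 68)*97 - 106*12) = (-49753 + 8920*(-1/8674))*(34*97 - 1272) = (-49753 - 4460/4337)*(3298 - 1272) = -215783221/4337*2026 = -437176805746/4337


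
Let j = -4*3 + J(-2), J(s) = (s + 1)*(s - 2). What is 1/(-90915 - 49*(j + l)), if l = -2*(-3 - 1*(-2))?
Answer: -1/90621 ≈ -1.1035e-5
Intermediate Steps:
J(s) = (1 + s)*(-2 + s)
l = 2 (l = -2*(-3 + 2) = -2*(-1) = 2)
j = -8 (j = -4*3 + (-2 + (-2)² - 1*(-2)) = -12 + (-2 + 4 + 2) = -12 + 4 = -8)
1/(-90915 - 49*(j + l)) = 1/(-90915 - 49*(-8 + 2)) = 1/(-90915 - 49*(-6)) = 1/(-90915 + 294) = 1/(-90621) = -1/90621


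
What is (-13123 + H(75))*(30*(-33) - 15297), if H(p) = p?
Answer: 212512776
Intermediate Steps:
(-13123 + H(75))*(30*(-33) - 15297) = (-13123 + 75)*(30*(-33) - 15297) = -13048*(-990 - 15297) = -13048*(-16287) = 212512776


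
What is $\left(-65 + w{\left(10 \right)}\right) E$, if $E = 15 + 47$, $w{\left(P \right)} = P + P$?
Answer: $-2790$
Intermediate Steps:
$w{\left(P \right)} = 2 P$
$E = 62$
$\left(-65 + w{\left(10 \right)}\right) E = \left(-65 + 2 \cdot 10\right) 62 = \left(-65 + 20\right) 62 = \left(-45\right) 62 = -2790$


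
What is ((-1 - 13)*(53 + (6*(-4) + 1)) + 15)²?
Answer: 164025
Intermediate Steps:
((-1 - 13)*(53 + (6*(-4) + 1)) + 15)² = (-14*(53 + (-24 + 1)) + 15)² = (-14*(53 - 23) + 15)² = (-14*30 + 15)² = (-420 + 15)² = (-405)² = 164025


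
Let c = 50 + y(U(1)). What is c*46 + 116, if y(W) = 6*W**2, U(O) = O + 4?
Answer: 9316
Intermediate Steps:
U(O) = 4 + O
c = 200 (c = 50 + 6*(4 + 1)**2 = 50 + 6*5**2 = 50 + 6*25 = 50 + 150 = 200)
c*46 + 116 = 200*46 + 116 = 9200 + 116 = 9316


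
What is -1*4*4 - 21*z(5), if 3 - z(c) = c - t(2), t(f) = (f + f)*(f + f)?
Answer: -310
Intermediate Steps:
t(f) = 4*f**2 (t(f) = (2*f)*(2*f) = 4*f**2)
z(c) = 19 - c (z(c) = 3 - (c - 4*2**2) = 3 - (c - 4*4) = 3 - (c - 1*16) = 3 - (c - 16) = 3 - (-16 + c) = 3 + (16 - c) = 19 - c)
-1*4*4 - 21*z(5) = -1*4*4 - 21*(19 - 1*5) = -4*4 - 21*(19 - 5) = -16 - 21*14 = -16 - 294 = -310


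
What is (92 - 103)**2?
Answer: 121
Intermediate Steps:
(92 - 103)**2 = (-11)**2 = 121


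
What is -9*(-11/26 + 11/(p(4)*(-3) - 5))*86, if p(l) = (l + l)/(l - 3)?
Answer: 234135/377 ≈ 621.05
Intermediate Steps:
p(l) = 2*l/(-3 + l) (p(l) = (2*l)/(-3 + l) = 2*l/(-3 + l))
-9*(-11/26 + 11/(p(4)*(-3) - 5))*86 = -9*(-11/26 + 11/((2*4/(-3 + 4))*(-3) - 5))*86 = -9*(-11*1/26 + 11/((2*4/1)*(-3) - 5))*86 = -9*(-11/26 + 11/((2*4*1)*(-3) - 5))*86 = -9*(-11/26 + 11/(8*(-3) - 5))*86 = -9*(-11/26 + 11/(-24 - 5))*86 = -9*(-11/26 + 11/(-29))*86 = -9*(-11/26 + 11*(-1/29))*86 = -9*(-11/26 - 11/29)*86 = -9*(-605/754)*86 = (5445/754)*86 = 234135/377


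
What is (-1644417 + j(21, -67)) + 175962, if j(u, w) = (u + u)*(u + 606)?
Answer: -1442121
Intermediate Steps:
j(u, w) = 2*u*(606 + u) (j(u, w) = (2*u)*(606 + u) = 2*u*(606 + u))
(-1644417 + j(21, -67)) + 175962 = (-1644417 + 2*21*(606 + 21)) + 175962 = (-1644417 + 2*21*627) + 175962 = (-1644417 + 26334) + 175962 = -1618083 + 175962 = -1442121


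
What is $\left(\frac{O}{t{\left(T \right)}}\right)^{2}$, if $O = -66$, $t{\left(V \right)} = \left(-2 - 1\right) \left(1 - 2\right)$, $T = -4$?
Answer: $484$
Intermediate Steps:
$t{\left(V \right)} = 3$ ($t{\left(V \right)} = \left(-3\right) \left(-1\right) = 3$)
$\left(\frac{O}{t{\left(T \right)}}\right)^{2} = \left(- \frac{66}{3}\right)^{2} = \left(\left(-66\right) \frac{1}{3}\right)^{2} = \left(-22\right)^{2} = 484$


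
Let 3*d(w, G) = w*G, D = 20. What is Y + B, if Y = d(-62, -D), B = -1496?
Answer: -3248/3 ≈ -1082.7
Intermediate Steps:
d(w, G) = G*w/3 (d(w, G) = (w*G)/3 = (G*w)/3 = G*w/3)
Y = 1240/3 (Y = (1/3)*(-1*20)*(-62) = (1/3)*(-20)*(-62) = 1240/3 ≈ 413.33)
Y + B = 1240/3 - 1496 = -3248/3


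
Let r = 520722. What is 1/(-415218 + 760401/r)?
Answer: -19286/8007866185 ≈ -2.4084e-6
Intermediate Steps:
1/(-415218 + 760401/r) = 1/(-415218 + 760401/520722) = 1/(-415218 + 760401*(1/520722)) = 1/(-415218 + 28163/19286) = 1/(-8007866185/19286) = -19286/8007866185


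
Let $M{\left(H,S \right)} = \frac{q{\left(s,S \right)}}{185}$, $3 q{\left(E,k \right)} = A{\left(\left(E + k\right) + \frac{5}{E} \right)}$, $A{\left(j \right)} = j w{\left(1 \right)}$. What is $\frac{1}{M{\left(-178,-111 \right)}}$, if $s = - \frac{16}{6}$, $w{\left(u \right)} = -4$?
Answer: $\frac{3330}{2773} \approx 1.2009$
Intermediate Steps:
$A{\left(j \right)} = - 4 j$ ($A{\left(j \right)} = j \left(-4\right) = - 4 j$)
$s = - \frac{8}{3}$ ($s = \left(-16\right) \frac{1}{6} = - \frac{8}{3} \approx -2.6667$)
$q{\left(E,k \right)} = - \frac{20}{3 E} - \frac{4 E}{3} - \frac{4 k}{3}$ ($q{\left(E,k \right)} = \frac{\left(-4\right) \left(\left(E + k\right) + \frac{5}{E}\right)}{3} = \frac{\left(-4\right) \left(E + k + \frac{5}{E}\right)}{3} = \frac{- \frac{20}{E} - 4 E - 4 k}{3} = - \frac{20}{3 E} - \frac{4 E}{3} - \frac{4 k}{3}$)
$M{\left(H,S \right)} = \frac{109}{3330} - \frac{4 S}{555}$ ($M{\left(H,S \right)} = \frac{\frac{4}{3} \frac{1}{- \frac{8}{3}} \left(-5 - - \frac{8 \left(- \frac{8}{3} + S\right)}{3}\right)}{185} = \frac{4}{3} \left(- \frac{3}{8}\right) \left(-5 + \left(- \frac{64}{9} + \frac{8 S}{3}\right)\right) \frac{1}{185} = \frac{4}{3} \left(- \frac{3}{8}\right) \left(- \frac{109}{9} + \frac{8 S}{3}\right) \frac{1}{185} = \left(\frac{109}{18} - \frac{4 S}{3}\right) \frac{1}{185} = \frac{109}{3330} - \frac{4 S}{555}$)
$\frac{1}{M{\left(-178,-111 \right)}} = \frac{1}{\frac{109}{3330} - - \frac{4}{5}} = \frac{1}{\frac{109}{3330} + \frac{4}{5}} = \frac{1}{\frac{2773}{3330}} = \frac{3330}{2773}$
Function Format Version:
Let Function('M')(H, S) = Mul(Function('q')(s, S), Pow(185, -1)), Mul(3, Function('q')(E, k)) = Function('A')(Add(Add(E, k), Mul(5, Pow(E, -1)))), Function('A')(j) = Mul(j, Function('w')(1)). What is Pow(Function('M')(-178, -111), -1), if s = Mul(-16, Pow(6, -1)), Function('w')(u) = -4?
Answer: Rational(3330, 2773) ≈ 1.2009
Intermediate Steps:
Function('A')(j) = Mul(-4, j) (Function('A')(j) = Mul(j, -4) = Mul(-4, j))
s = Rational(-8, 3) (s = Mul(-16, Rational(1, 6)) = Rational(-8, 3) ≈ -2.6667)
Function('q')(E, k) = Add(Mul(Rational(-20, 3), Pow(E, -1)), Mul(Rational(-4, 3), E), Mul(Rational(-4, 3), k)) (Function('q')(E, k) = Mul(Rational(1, 3), Mul(-4, Add(Add(E, k), Mul(5, Pow(E, -1))))) = Mul(Rational(1, 3), Mul(-4, Add(E, k, Mul(5, Pow(E, -1))))) = Mul(Rational(1, 3), Add(Mul(-20, Pow(E, -1)), Mul(-4, E), Mul(-4, k))) = Add(Mul(Rational(-20, 3), Pow(E, -1)), Mul(Rational(-4, 3), E), Mul(Rational(-4, 3), k)))
Function('M')(H, S) = Add(Rational(109, 3330), Mul(Rational(-4, 555), S)) (Function('M')(H, S) = Mul(Mul(Rational(4, 3), Pow(Rational(-8, 3), -1), Add(-5, Mul(-1, Rational(-8, 3), Add(Rational(-8, 3), S)))), Pow(185, -1)) = Mul(Mul(Rational(4, 3), Rational(-3, 8), Add(-5, Add(Rational(-64, 9), Mul(Rational(8, 3), S)))), Rational(1, 185)) = Mul(Mul(Rational(4, 3), Rational(-3, 8), Add(Rational(-109, 9), Mul(Rational(8, 3), S))), Rational(1, 185)) = Mul(Add(Rational(109, 18), Mul(Rational(-4, 3), S)), Rational(1, 185)) = Add(Rational(109, 3330), Mul(Rational(-4, 555), S)))
Pow(Function('M')(-178, -111), -1) = Pow(Add(Rational(109, 3330), Mul(Rational(-4, 555), -111)), -1) = Pow(Add(Rational(109, 3330), Rational(4, 5)), -1) = Pow(Rational(2773, 3330), -1) = Rational(3330, 2773)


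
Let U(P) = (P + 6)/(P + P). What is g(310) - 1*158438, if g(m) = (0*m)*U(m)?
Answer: -158438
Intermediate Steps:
U(P) = (6 + P)/(2*P) (U(P) = (6 + P)/((2*P)) = (6 + P)*(1/(2*P)) = (6 + P)/(2*P))
g(m) = 0 (g(m) = (0*m)*((6 + m)/(2*m)) = 0*((6 + m)/(2*m)) = 0)
g(310) - 1*158438 = 0 - 1*158438 = 0 - 158438 = -158438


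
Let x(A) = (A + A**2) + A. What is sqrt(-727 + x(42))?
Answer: sqrt(1121) ≈ 33.481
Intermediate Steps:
x(A) = A**2 + 2*A
sqrt(-727 + x(42)) = sqrt(-727 + 42*(2 + 42)) = sqrt(-727 + 42*44) = sqrt(-727 + 1848) = sqrt(1121)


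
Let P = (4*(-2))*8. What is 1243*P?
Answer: -79552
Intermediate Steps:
P = -64 (P = -8*8 = -64)
1243*P = 1243*(-64) = -79552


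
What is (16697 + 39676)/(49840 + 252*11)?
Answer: 56373/52612 ≈ 1.0715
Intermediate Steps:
(16697 + 39676)/(49840 + 252*11) = 56373/(49840 + 2772) = 56373/52612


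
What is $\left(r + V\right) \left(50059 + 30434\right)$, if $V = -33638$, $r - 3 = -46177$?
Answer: $-6424307316$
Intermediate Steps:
$r = -46174$ ($r = 3 - 46177 = -46174$)
$\left(r + V\right) \left(50059 + 30434\right) = \left(-46174 - 33638\right) \left(50059 + 30434\right) = \left(-79812\right) 80493 = -6424307316$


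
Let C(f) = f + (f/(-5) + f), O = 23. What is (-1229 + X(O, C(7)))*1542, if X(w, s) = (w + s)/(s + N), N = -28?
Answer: -146198562/77 ≈ -1.8987e+6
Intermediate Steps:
C(f) = 9*f/5 (C(f) = f + (f*(-⅕) + f) = f + (-f/5 + f) = f + 4*f/5 = 9*f/5)
X(w, s) = (s + w)/(-28 + s) (X(w, s) = (w + s)/(s - 28) = (s + w)/(-28 + s))
(-1229 + X(O, C(7)))*1542 = (-1229 + ((9/5)*7 + 23)/(-28 + (9/5)*7))*1542 = (-1229 + (63/5 + 23)/(-28 + 63/5))*1542 = (-1229 + (178/5)/(-77/5))*1542 = (-1229 - 5/77*178/5)*1542 = (-1229 - 178/77)*1542 = -94811/77*1542 = -146198562/77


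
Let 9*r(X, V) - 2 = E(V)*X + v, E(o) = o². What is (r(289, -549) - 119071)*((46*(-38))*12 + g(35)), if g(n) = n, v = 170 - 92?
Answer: -1801623963530/9 ≈ -2.0018e+11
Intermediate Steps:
v = 78
r(X, V) = 80/9 + X*V²/9 (r(X, V) = 2/9 + (V²*X + 78)/9 = 2/9 + (X*V² + 78)/9 = 2/9 + (78 + X*V²)/9 = 2/9 + (26/3 + X*V²/9) = 80/9 + X*V²/9)
(r(289, -549) - 119071)*((46*(-38))*12 + g(35)) = ((80/9 + (⅑)*289*(-549)²) - 119071)*((46*(-38))*12 + 35) = ((80/9 + (⅑)*289*301401) - 119071)*(-1748*12 + 35) = ((80/9 + 9678321) - 119071)*(-20976 + 35) = (87104969/9 - 119071)*(-20941) = (86033330/9)*(-20941) = -1801623963530/9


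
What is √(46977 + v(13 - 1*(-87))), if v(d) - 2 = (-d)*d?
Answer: √36979 ≈ 192.30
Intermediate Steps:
v(d) = 2 - d² (v(d) = 2 + (-d)*d = 2 - d²)
√(46977 + v(13 - 1*(-87))) = √(46977 + (2 - (13 - 1*(-87))²)) = √(46977 + (2 - (13 + 87)²)) = √(46977 + (2 - 1*100²)) = √(46977 + (2 - 1*10000)) = √(46977 + (2 - 10000)) = √(46977 - 9998) = √36979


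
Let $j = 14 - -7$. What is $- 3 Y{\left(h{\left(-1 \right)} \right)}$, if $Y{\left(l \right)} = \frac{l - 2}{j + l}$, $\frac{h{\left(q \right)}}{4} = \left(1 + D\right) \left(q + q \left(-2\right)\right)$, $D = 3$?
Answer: $- \frac{42}{37} \approx -1.1351$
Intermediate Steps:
$j = 21$ ($j = 14 + 7 = 21$)
$h{\left(q \right)} = - 16 q$ ($h{\left(q \right)} = 4 \left(1 + 3\right) \left(q + q \left(-2\right)\right) = 4 \cdot 4 \left(q - 2 q\right) = 4 \cdot 4 \left(- q\right) = 4 \left(- 4 q\right) = - 16 q$)
$Y{\left(l \right)} = \frac{-2 + l}{21 + l}$ ($Y{\left(l \right)} = \frac{l - 2}{21 + l} = \frac{-2 + l}{21 + l}$)
$- 3 Y{\left(h{\left(-1 \right)} \right)} = - 3 \frac{-2 - -16}{21 - -16} = - 3 \frac{-2 + 16}{21 + 16} = - 3 \cdot \frac{1}{37} \cdot 14 = \left(-3\right) \frac{14}{37} = - \frac{42}{37}$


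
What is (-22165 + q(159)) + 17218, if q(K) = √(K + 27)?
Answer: -4947 + √186 ≈ -4933.4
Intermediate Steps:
q(K) = √(27 + K)
(-22165 + q(159)) + 17218 = (-22165 + √(27 + 159)) + 17218 = (-22165 + √186) + 17218 = -4947 + √186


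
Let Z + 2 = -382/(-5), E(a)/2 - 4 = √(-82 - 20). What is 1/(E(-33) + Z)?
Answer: 515/44986 - 25*I*√102/89972 ≈ 0.011448 - 0.0028063*I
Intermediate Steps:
E(a) = 8 + 2*I*√102 (E(a) = 8 + 2*√(-82 - 20) = 8 + 2*√(-102) = 8 + 2*(I*√102) = 8 + 2*I*√102)
Z = 372/5 (Z = -2 - 382/(-5) = -2 - ⅕*(-382) = -2 + 382/5 = 372/5 ≈ 74.400)
1/(E(-33) + Z) = 1/((8 + 2*I*√102) + 372/5) = 1/(412/5 + 2*I*√102)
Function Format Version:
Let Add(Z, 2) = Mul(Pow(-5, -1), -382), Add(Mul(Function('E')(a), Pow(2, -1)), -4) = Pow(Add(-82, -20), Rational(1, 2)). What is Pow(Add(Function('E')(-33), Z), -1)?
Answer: Add(Rational(515, 44986), Mul(Rational(-25, 89972), I, Pow(102, Rational(1, 2)))) ≈ Add(0.011448, Mul(-0.0028063, I))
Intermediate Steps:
Function('E')(a) = Add(8, Mul(2, I, Pow(102, Rational(1, 2)))) (Function('E')(a) = Add(8, Mul(2, Pow(Add(-82, -20), Rational(1, 2)))) = Add(8, Mul(2, Pow(-102, Rational(1, 2)))) = Add(8, Mul(2, Mul(I, Pow(102, Rational(1, 2))))) = Add(8, Mul(2, I, Pow(102, Rational(1, 2)))))
Z = Rational(372, 5) (Z = Add(-2, Mul(Pow(-5, -1), -382)) = Add(-2, Mul(Rational(-1, 5), -382)) = Add(-2, Rational(382, 5)) = Rational(372, 5) ≈ 74.400)
Pow(Add(Function('E')(-33), Z), -1) = Pow(Add(Add(8, Mul(2, I, Pow(102, Rational(1, 2)))), Rational(372, 5)), -1) = Pow(Add(Rational(412, 5), Mul(2, I, Pow(102, Rational(1, 2)))), -1)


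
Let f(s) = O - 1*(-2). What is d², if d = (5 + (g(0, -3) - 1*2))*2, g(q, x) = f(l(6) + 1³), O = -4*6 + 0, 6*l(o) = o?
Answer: 1444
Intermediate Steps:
l(o) = o/6
O = -24 (O = -24 + 0 = -24)
f(s) = -22 (f(s) = -24 - 1*(-2) = -24 + 2 = -22)
g(q, x) = -22
d = -38 (d = (5 + (-22 - 1*2))*2 = (5 + (-22 - 2))*2 = (5 - 24)*2 = -19*2 = -38)
d² = (-38)² = 1444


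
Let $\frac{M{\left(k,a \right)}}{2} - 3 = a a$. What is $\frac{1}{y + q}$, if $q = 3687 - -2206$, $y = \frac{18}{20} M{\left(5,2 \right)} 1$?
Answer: $\frac{5}{29528} \approx 0.00016933$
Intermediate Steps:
$M{\left(k,a \right)} = 6 + 2 a^{2}$ ($M{\left(k,a \right)} = 6 + 2 a a = 6 + 2 a^{2}$)
$y = \frac{63}{5}$ ($y = \frac{18}{20} \left(6 + 2 \cdot 2^{2}\right) 1 = 18 \cdot \frac{1}{20} \left(6 + 2 \cdot 4\right) 1 = \frac{9 \left(6 + 8\right)}{10} \cdot 1 = \frac{9}{10} \cdot 14 \cdot 1 = \frac{63}{5} \cdot 1 = \frac{63}{5} \approx 12.6$)
$q = 5893$ ($q = 3687 + 2206 = 5893$)
$\frac{1}{y + q} = \frac{1}{\frac{63}{5} + 5893} = \frac{1}{\frac{29528}{5}} = \frac{5}{29528}$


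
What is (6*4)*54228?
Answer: 1301472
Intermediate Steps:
(6*4)*54228 = 24*54228 = 1301472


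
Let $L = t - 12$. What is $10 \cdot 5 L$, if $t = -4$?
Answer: $-800$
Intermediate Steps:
$L = -16$ ($L = -4 - 12 = -16$)
$10 \cdot 5 L = 10 \cdot 5 \left(-16\right) = 50 \left(-16\right) = -800$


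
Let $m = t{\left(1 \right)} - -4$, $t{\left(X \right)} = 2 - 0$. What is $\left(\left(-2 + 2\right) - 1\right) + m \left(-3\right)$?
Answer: $-19$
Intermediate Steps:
$t{\left(X \right)} = 2$ ($t{\left(X \right)} = 2 + 0 = 2$)
$m = 6$ ($m = 2 - -4 = 2 + 4 = 6$)
$\left(\left(-2 + 2\right) - 1\right) + m \left(-3\right) = \left(\left(-2 + 2\right) - 1\right) + 6 \left(-3\right) = \left(0 - 1\right) - 18 = -1 - 18 = -19$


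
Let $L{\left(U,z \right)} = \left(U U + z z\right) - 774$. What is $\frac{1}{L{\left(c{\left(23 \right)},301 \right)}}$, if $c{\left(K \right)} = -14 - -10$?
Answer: $\frac{1}{89843} \approx 1.1131 \cdot 10^{-5}$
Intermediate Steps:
$c{\left(K \right)} = -4$ ($c{\left(K \right)} = -14 + 10 = -4$)
$L{\left(U,z \right)} = -774 + U^{2} + z^{2}$ ($L{\left(U,z \right)} = \left(U^{2} + z^{2}\right) - 774 = -774 + U^{2} + z^{2}$)
$\frac{1}{L{\left(c{\left(23 \right)},301 \right)}} = \frac{1}{-774 + \left(-4\right)^{2} + 301^{2}} = \frac{1}{-774 + 16 + 90601} = \frac{1}{89843}$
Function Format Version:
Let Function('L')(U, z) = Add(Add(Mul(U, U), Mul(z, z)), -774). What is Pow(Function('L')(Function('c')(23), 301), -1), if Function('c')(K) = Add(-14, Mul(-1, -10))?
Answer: Rational(1, 89843) ≈ 1.1131e-5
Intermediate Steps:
Function('c')(K) = -4 (Function('c')(K) = Add(-14, 10) = -4)
Function('L')(U, z) = Add(-774, Pow(U, 2), Pow(z, 2)) (Function('L')(U, z) = Add(Add(Pow(U, 2), Pow(z, 2)), -774) = Add(-774, Pow(U, 2), Pow(z, 2)))
Pow(Function('L')(Function('c')(23), 301), -1) = Pow(Add(-774, Pow(-4, 2), Pow(301, 2)), -1) = Pow(Add(-774, 16, 90601), -1) = Pow(89843, -1) = Rational(1, 89843)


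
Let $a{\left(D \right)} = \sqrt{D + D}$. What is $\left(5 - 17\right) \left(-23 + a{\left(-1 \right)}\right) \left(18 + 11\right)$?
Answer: $8004 - 348 i \sqrt{2} \approx 8004.0 - 492.15 i$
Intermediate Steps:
$a{\left(D \right)} = \sqrt{2} \sqrt{D}$ ($a{\left(D \right)} = \sqrt{2 D} = \sqrt{2} \sqrt{D}$)
$\left(5 - 17\right) \left(-23 + a{\left(-1 \right)}\right) \left(18 + 11\right) = \left(5 - 17\right) \left(-23 + \sqrt{2} \sqrt{-1}\right) \left(18 + 11\right) = - 12 \left(-23 + \sqrt{2} i\right) 29 = - 12 \left(-23 + i \sqrt{2}\right) 29 = \left(276 - 12 i \sqrt{2}\right) 29 = 8004 - 348 i \sqrt{2}$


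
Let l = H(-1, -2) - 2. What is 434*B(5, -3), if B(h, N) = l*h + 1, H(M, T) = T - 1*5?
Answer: -19096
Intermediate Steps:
H(M, T) = -5 + T (H(M, T) = T - 5 = -5 + T)
l = -9 (l = (-5 - 2) - 2 = -7 - 2 = -9)
B(h, N) = 1 - 9*h (B(h, N) = -9*h + 1 = 1 - 9*h)
434*B(5, -3) = 434*(1 - 9*5) = 434*(1 - 45) = 434*(-44) = -19096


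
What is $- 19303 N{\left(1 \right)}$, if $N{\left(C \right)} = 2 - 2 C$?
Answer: $0$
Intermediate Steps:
$- 19303 N{\left(1 \right)} = - 19303 \left(2 - 2\right) = \left(-19303\right) 0 = 0$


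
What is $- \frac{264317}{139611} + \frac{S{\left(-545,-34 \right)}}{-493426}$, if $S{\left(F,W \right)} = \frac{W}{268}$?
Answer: $- \frac{17476395552241}{9230951436324} \approx -1.8932$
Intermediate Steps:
$S{\left(F,W \right)} = \frac{W}{268}$ ($S{\left(F,W \right)} = W \frac{1}{268} = \frac{W}{268}$)
$- \frac{264317}{139611} + \frac{S{\left(-545,-34 \right)}}{-493426} = - \frac{264317}{139611} + \frac{\frac{1}{268} \left(-34\right)}{-493426} = \left(-264317\right) \frac{1}{139611} - - \frac{17}{66119084} = - \frac{264317}{139611} + \frac{17}{66119084} = - \frac{17476395552241}{9230951436324}$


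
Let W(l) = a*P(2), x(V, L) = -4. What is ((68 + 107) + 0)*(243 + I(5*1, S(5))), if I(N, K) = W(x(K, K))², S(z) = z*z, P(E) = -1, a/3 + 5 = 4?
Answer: 44100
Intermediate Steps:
a = -3 (a = -15 + 3*4 = -15 + 12 = -3)
W(l) = 3 (W(l) = -3*(-1) = 3)
S(z) = z²
I(N, K) = 9 (I(N, K) = 3² = 9)
((68 + 107) + 0)*(243 + I(5*1, S(5))) = ((68 + 107) + 0)*(243 + 9) = (175 + 0)*252 = 175*252 = 44100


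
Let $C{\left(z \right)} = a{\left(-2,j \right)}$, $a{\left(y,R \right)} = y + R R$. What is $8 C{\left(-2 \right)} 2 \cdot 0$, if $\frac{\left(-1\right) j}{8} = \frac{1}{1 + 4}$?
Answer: $0$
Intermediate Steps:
$j = - \frac{8}{5}$ ($j = - \frac{8}{1 + 4} = - \frac{8}{5} \approx -1.6$)
$a{\left(y,R \right)} = y + R^{2}$
$C{\left(z \right)} = \frac{14}{25}$ ($C{\left(z \right)} = -2 + \left(- \frac{8}{5}\right)^{2} = -2 + \frac{64}{25} = \frac{14}{25}$)
$8 C{\left(-2 \right)} 2 \cdot 0 = 8 \cdot \frac{14}{25} \cdot 2 \cdot 0 = 8 \cdot \frac{28}{25} \cdot 0 = \frac{224}{25} \cdot 0 = 0$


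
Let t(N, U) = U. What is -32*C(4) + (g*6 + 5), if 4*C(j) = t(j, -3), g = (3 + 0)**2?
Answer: 83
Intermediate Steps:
g = 9 (g = 3**2 = 9)
C(j) = -3/4 (C(j) = (1/4)*(-3) = -3/4)
-32*C(4) + (g*6 + 5) = -32*(-3/4) + (9*6 + 5) = 24 + (54 + 5) = 24 + 59 = 83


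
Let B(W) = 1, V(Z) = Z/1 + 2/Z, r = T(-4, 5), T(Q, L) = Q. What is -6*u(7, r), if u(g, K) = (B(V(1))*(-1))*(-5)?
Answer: -30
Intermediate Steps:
r = -4
V(Z) = Z + 2/Z (V(Z) = Z*1 + 2/Z = Z + 2/Z)
u(g, K) = 5 (u(g, K) = (1*(-1))*(-5) = -1*(-5) = 5)
-6*u(7, r) = -6*5 = -30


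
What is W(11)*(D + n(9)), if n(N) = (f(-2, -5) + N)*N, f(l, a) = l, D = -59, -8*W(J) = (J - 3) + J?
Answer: -19/2 ≈ -9.5000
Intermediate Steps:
W(J) = 3/8 - J/4 (W(J) = -((J - 3) + J)/8 = -((-3 + J) + J)/8 = -(-3 + 2*J)/8 = 3/8 - J/4)
n(N) = N*(-2 + N) (n(N) = (-2 + N)*N = N*(-2 + N))
W(11)*(D + n(9)) = (3/8 - ¼*11)*(-59 + 9*(-2 + 9)) = (3/8 - 11/4)*(-59 + 9*7) = -19*(-59 + 63)/8 = -19/8*4 = -19/2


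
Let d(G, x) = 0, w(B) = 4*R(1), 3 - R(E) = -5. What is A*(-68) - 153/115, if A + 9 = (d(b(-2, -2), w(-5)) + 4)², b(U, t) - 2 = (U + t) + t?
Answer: -54893/115 ≈ -477.33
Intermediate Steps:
R(E) = 8 (R(E) = 3 - 1*(-5) = 3 + 5 = 8)
w(B) = 32 (w(B) = 4*8 = 32)
b(U, t) = 2 + U + 2*t (b(U, t) = 2 + ((U + t) + t) = 2 + (U + 2*t) = 2 + U + 2*t)
A = 7 (A = -9 + (0 + 4)² = -9 + 4² = -9 + 16 = 7)
A*(-68) - 153/115 = 7*(-68) - 153/115 = -476 - 153*1/115 = -476 - 153/115 = -54893/115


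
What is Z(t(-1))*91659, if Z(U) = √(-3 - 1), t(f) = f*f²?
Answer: 183318*I ≈ 1.8332e+5*I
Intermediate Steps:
t(f) = f³
Z(U) = 2*I (Z(U) = √(-4) = 2*I)
Z(t(-1))*91659 = (2*I)*91659 = 183318*I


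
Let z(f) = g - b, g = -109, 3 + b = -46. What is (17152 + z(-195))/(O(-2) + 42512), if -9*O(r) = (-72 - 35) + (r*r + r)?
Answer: 51276/127571 ≈ 0.40194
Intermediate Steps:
b = -49 (b = -3 - 46 = -49)
O(r) = 107/9 - r/9 - r**2/9 (O(r) = -((-72 - 35) + (r*r + r))/9 = -(-107 + (r**2 + r))/9 = -(-107 + (r + r**2))/9 = -(-107 + r + r**2)/9 = 107/9 - r/9 - r**2/9)
z(f) = -60 (z(f) = -109 - 1*(-49) = -109 + 49 = -60)
(17152 + z(-195))/(O(-2) + 42512) = (17152 - 60)/((107/9 - 1/9*(-2) - 1/9*(-2)**2) + 42512) = 17092/((107/9 + 2/9 - 1/9*4) + 42512) = 17092/((107/9 + 2/9 - 4/9) + 42512) = 17092/(35/3 + 42512) = 17092/(127571/3) = 17092*(3/127571) = 51276/127571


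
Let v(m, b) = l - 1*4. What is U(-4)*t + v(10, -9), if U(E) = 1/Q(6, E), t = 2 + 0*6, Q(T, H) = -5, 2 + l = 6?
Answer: -⅖ ≈ -0.40000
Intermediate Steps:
l = 4 (l = -2 + 6 = 4)
v(m, b) = 0 (v(m, b) = 4 - 1*4 = 4 - 4 = 0)
t = 2 (t = 2 + 0 = 2)
U(E) = -⅕ (U(E) = 1/(-5) = -⅕)
U(-4)*t + v(10, -9) = -⅕*2 + 0 = -⅖ + 0 = -⅖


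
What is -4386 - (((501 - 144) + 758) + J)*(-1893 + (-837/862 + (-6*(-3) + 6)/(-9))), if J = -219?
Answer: 2191636742/1293 ≈ 1.6950e+6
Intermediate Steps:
-4386 - (((501 - 144) + 758) + J)*(-1893 + (-837/862 + (-6*(-3) + 6)/(-9))) = -4386 - (((501 - 144) + 758) - 219)*(-1893 + (-837/862 + (-6*(-3) + 6)/(-9))) = -4386 - ((357 + 758) - 219)*(-1893 + (-837*1/862 + (18 + 6)*(-⅑))) = -4386 - (1115 - 219)*(-1893 + (-837/862 + 24*(-⅑))) = -4386 - 896*(-1893 + (-837/862 - 8/3)) = -4386 - 896*(-1893 - 9407/2586) = -4386 - 896*(-4904705)/2586 = -4386 - 1*(-2197307840/1293) = -4386 + 2197307840/1293 = 2191636742/1293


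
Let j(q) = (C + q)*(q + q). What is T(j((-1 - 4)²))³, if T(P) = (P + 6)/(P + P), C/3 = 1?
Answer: 347428927/2744000000 ≈ 0.12661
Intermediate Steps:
C = 3 (C = 3*1 = 3)
j(q) = 2*q*(3 + q) (j(q) = (3 + q)*(q + q) = (3 + q)*(2*q) = 2*q*(3 + q))
T(P) = (6 + P)/(2*P) (T(P) = (6 + P)/((2*P)) = (6 + P)*(1/(2*P)) = (6 + P)/(2*P))
T(j((-1 - 4)²))³ = ((6 + 2*(-1 - 4)²*(3 + (-1 - 4)²))/(2*((2*(-1 - 4)²*(3 + (-1 - 4)²)))))³ = ((6 + 2*(-5)²*(3 + (-5)²))/(2*((2*(-5)²*(3 + (-5)²)))))³ = ((6 + 2*25*(3 + 25))/(2*((2*25*(3 + 25)))))³ = ((6 + 2*25*28)/(2*((2*25*28))))³ = ((½)*(6 + 1400)/1400)³ = ((½)*(1/1400)*1406)³ = (703/1400)³ = 347428927/2744000000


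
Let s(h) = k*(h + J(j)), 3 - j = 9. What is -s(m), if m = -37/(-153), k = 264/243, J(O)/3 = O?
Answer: 239096/12393 ≈ 19.293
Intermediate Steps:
j = -6 (j = 3 - 1*9 = 3 - 9 = -6)
J(O) = 3*O
k = 88/81 (k = 264*(1/243) = 88/81 ≈ 1.0864)
m = 37/153 (m = -37*(-1/153) = 37/153 ≈ 0.24183)
s(h) = -176/9 + 88*h/81 (s(h) = 88*(h + 3*(-6))/81 = 88*(h - 18)/81 = 88*(-18 + h)/81 = -176/9 + 88*h/81)
-s(m) = -(-176/9 + (88/81)*(37/153)) = -(-176/9 + 3256/12393) = -1*(-239096/12393) = 239096/12393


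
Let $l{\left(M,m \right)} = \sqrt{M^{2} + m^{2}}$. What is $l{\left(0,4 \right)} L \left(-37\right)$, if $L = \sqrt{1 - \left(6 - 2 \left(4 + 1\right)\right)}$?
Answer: $- 148 \sqrt{5} \approx -330.94$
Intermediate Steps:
$L = \sqrt{5}$ ($L = \sqrt{1 + \left(2 \cdot 5 - 6\right)} = \sqrt{1 + \left(10 - 6\right)} = \sqrt{1 + 4} = \sqrt{5} \approx 2.2361$)
$l{\left(0,4 \right)} L \left(-37\right) = \sqrt{0^{2} + 4^{2}} \sqrt{5} \left(-37\right) = \sqrt{0 + 16} \sqrt{5} \left(-37\right) = \sqrt{16} \sqrt{5} \left(-37\right) = 4 \sqrt{5} \left(-37\right) = - 148 \sqrt{5}$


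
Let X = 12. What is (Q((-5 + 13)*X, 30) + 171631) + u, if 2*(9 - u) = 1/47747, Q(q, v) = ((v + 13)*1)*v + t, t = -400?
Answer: 16475579819/95494 ≈ 1.7253e+5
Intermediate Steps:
Q(q, v) = -400 + v*(13 + v) (Q(q, v) = ((v + 13)*1)*v - 400 = ((13 + v)*1)*v - 400 = (13 + v)*v - 400 = v*(13 + v) - 400 = -400 + v*(13 + v))
u = 859445/95494 (u = 9 - ½/47747 = 9 - ½*1/47747 = 9 - 1/95494 = 859445/95494 ≈ 9.0000)
(Q((-5 + 13)*X, 30) + 171631) + u = ((-400 + 30² + 13*30) + 171631) + 859445/95494 = ((-400 + 900 + 390) + 171631) + 859445/95494 = (890 + 171631) + 859445/95494 = 172521 + 859445/95494 = 16475579819/95494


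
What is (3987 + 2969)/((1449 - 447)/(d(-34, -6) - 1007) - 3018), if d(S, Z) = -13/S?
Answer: -119034550/51662559 ≈ -2.3041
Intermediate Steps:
(3987 + 2969)/((1449 - 447)/(d(-34, -6) - 1007) - 3018) = (3987 + 2969)/((1449 - 447)/(-13/(-34) - 1007) - 3018) = 6956/(1002/(-13*(-1/34) - 1007) - 3018) = 6956/(1002/(13/34 - 1007) - 3018) = 6956/(1002/(-34225/34) - 3018) = 6956/(1002*(-34/34225) - 3018) = 6956/(-34068/34225 - 3018) = 6956/(-103325118/34225) = 6956*(-34225/103325118) = -119034550/51662559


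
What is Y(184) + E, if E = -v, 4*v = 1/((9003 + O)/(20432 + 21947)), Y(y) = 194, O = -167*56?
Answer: 313203/1396 ≈ 224.36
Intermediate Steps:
O = -9352
v = -42379/1396 (v = 1/(4*(((9003 - 9352)/(20432 + 21947)))) = 1/(4*((-349/42379))) = 1/(4*((-349*1/42379))) = 1/(4*(-349/42379)) = (¼)*(-42379/349) = -42379/1396 ≈ -30.357)
E = 42379/1396 (E = -1*(-42379/1396) = 42379/1396 ≈ 30.357)
Y(184) + E = 194 + 42379/1396 = 313203/1396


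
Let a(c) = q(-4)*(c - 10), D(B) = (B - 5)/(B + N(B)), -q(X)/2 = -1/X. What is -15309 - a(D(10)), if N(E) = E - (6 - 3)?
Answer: -520671/34 ≈ -15314.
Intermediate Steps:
q(X) = 2/X (q(X) = -(-2)/X = 2/X)
N(E) = -3 + E (N(E) = E - 1*3 = E - 3 = -3 + E)
D(B) = (-5 + B)/(-3 + 2*B) (D(B) = (B - 5)/(B + (-3 + B)) = (-5 + B)/(-3 + 2*B))
a(c) = 5 - c/2 (a(c) = (2/(-4))*(c - 10) = (2*(-¼))*(-10 + c) = -(-10 + c)/2 = 5 - c/2)
-15309 - a(D(10)) = -15309 - (5 - (-5 + 10)/(2*(-3 + 2*10))) = -15309 - (5 - 5/(2*(-3 + 20))) = -15309 - (5 - 5/(2*17)) = -15309 - (5 - 5/34) = -15309 - 1*165/34 = -15309 - 165/34 = -520671/34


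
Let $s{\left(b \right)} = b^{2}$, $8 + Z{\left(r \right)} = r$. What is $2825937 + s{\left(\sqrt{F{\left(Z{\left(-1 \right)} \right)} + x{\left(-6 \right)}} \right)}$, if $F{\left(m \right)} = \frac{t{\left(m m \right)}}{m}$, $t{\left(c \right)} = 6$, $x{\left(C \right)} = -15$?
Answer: $\frac{8477764}{3} \approx 2.8259 \cdot 10^{6}$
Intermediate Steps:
$Z{\left(r \right)} = -8 + r$
$F{\left(m \right)} = \frac{6}{m}$
$2825937 + s{\left(\sqrt{F{\left(Z{\left(-1 \right)} \right)} + x{\left(-6 \right)}} \right)} = 2825937 + \left(\sqrt{\frac{6}{-8 - 1} - 15}\right)^{2} = 2825937 + \left(\sqrt{\frac{6}{-9} - 15}\right)^{2} = 2825937 + \left(\sqrt{6 \left(- \frac{1}{9}\right) - 15}\right)^{2} = 2825937 + \left(\sqrt{- \frac{2}{3} - 15}\right)^{2} = 2825937 + \left(\sqrt{- \frac{47}{3}}\right)^{2} = 2825937 + \left(\frac{i \sqrt{141}}{3}\right)^{2} = 2825937 - \frac{47}{3} = \frac{8477764}{3}$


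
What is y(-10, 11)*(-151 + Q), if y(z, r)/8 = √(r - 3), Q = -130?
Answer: -4496*√2 ≈ -6358.3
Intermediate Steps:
y(z, r) = 8*√(-3 + r) (y(z, r) = 8*√(r - 3) = 8*√(-3 + r))
y(-10, 11)*(-151 + Q) = (8*√(-3 + 11))*(-151 - 130) = (8*√8)*(-281) = (8*(2*√2))*(-281) = (16*√2)*(-281) = -4496*√2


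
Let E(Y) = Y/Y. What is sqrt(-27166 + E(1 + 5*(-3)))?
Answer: I*sqrt(27165) ≈ 164.82*I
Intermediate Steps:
E(Y) = 1
sqrt(-27166 + E(1 + 5*(-3))) = sqrt(-27166 + 1) = sqrt(-27165) = I*sqrt(27165)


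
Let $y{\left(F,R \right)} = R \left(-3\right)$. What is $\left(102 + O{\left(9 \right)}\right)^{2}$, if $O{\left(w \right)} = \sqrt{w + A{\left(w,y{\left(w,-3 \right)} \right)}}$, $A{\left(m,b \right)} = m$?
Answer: $10422 + 612 \sqrt{2} \approx 11288.0$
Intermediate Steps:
$y{\left(F,R \right)} = - 3 R$
$O{\left(w \right)} = \sqrt{2} \sqrt{w}$ ($O{\left(w \right)} = \sqrt{w + w} = \sqrt{2 w} = \sqrt{2} \sqrt{w}$)
$\left(102 + O{\left(9 \right)}\right)^{2} = \left(102 + \sqrt{2} \sqrt{9}\right)^{2} = \left(102 + \sqrt{2} \cdot 3\right)^{2} = \left(102 + 3 \sqrt{2}\right)^{2}$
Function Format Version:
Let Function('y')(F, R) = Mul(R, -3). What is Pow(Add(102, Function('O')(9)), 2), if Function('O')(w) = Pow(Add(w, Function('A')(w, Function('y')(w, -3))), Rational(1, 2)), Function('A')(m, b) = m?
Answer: Add(10422, Mul(612, Pow(2, Rational(1, 2)))) ≈ 11288.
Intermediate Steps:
Function('y')(F, R) = Mul(-3, R)
Function('O')(w) = Mul(Pow(2, Rational(1, 2)), Pow(w, Rational(1, 2))) (Function('O')(w) = Pow(Add(w, w), Rational(1, 2)) = Pow(Mul(2, w), Rational(1, 2)) = Mul(Pow(2, Rational(1, 2)), Pow(w, Rational(1, 2))))
Pow(Add(102, Function('O')(9)), 2) = Pow(Add(102, Mul(Pow(2, Rational(1, 2)), Pow(9, Rational(1, 2)))), 2) = Pow(Add(102, Mul(Pow(2, Rational(1, 2)), 3)), 2) = Pow(Add(102, Mul(3, Pow(2, Rational(1, 2)))), 2)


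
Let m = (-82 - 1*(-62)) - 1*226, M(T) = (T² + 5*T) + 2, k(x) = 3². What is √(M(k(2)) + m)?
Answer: I*√118 ≈ 10.863*I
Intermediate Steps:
k(x) = 9
M(T) = 2 + T² + 5*T
m = -246 (m = (-82 + 62) - 226 = -20 - 226 = -246)
√(M(k(2)) + m) = √((2 + 9² + 5*9) - 246) = √((2 + 81 + 45) - 246) = √(128 - 246) = √(-118) = I*√118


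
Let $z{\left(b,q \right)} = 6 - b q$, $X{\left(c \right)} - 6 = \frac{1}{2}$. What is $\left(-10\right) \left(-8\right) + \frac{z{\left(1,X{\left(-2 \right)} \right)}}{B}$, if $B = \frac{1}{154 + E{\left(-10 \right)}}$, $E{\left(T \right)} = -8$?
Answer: $7$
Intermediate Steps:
$B = \frac{1}{146}$ ($B = \frac{1}{154 - 8} = \frac{1}{146} \approx 0.0068493$)
$X{\left(c \right)} = \frac{13}{2}$ ($X{\left(c \right)} = 6 + \frac{1}{2} = \frac{13}{2}$)
$z{\left(b,q \right)} = 6 - b q$
$\left(-10\right) \left(-8\right) + \frac{z{\left(1,X{\left(-2 \right)} \right)}}{B} = \left(-10\right) \left(-8\right) + \left(6 - 1 \cdot \frac{13}{2}\right) \frac{1}{\frac{1}{146}} = 80 + \left(6 - \frac{13}{2}\right) 146 = 80 - 73 = 7$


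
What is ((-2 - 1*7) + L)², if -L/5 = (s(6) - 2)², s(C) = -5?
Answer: 64516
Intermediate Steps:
L = -245 (L = -5*(-5 - 2)² = -5*(-7)² = -5*49 = -245)
((-2 - 1*7) + L)² = ((-2 - 1*7) - 245)² = ((-2 - 7) - 245)² = (-9 - 245)² = (-254)² = 64516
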